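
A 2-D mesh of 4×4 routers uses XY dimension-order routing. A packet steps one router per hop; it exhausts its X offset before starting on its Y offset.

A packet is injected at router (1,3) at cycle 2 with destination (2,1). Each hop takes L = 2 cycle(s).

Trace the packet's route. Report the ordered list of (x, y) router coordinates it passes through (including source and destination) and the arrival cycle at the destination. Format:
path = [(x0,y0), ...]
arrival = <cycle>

  0. router=(1,3) cycle=2 (inject)
  1. router=(2,3) cycle=4 dir=E
  2. router=(2,2) cycle=6 dir=S
  3. router=(2,1) cycle=8 dir=S

path = [(1,3), (2,3), (2,2), (2,1)]
arrival = 8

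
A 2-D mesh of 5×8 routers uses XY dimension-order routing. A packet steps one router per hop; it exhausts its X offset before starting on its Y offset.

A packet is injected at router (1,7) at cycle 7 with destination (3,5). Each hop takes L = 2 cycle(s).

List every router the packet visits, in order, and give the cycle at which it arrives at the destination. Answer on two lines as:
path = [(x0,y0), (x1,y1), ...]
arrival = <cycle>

hop 0: (1,7) @ cyc 7
hop 1: (2,7) @ cyc 9  [E]
hop 2: (3,7) @ cyc 11  [E]
hop 3: (3,6) @ cyc 13  [S]
hop 4: (3,5) @ cyc 15  [S]

path = [(1,7), (2,7), (3,7), (3,6), (3,5)]
arrival = 15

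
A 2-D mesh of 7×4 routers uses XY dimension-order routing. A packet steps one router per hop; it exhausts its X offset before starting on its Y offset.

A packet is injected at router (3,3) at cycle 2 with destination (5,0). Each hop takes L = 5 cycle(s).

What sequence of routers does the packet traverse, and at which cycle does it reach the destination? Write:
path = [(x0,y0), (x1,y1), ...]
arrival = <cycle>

  0. router=(3,3) cycle=2 (inject)
  1. router=(4,3) cycle=7 dir=E
  2. router=(5,3) cycle=12 dir=E
  3. router=(5,2) cycle=17 dir=S
  4. router=(5,1) cycle=22 dir=S
  5. router=(5,0) cycle=27 dir=S

path = [(3,3), (4,3), (5,3), (5,2), (5,1), (5,0)]
arrival = 27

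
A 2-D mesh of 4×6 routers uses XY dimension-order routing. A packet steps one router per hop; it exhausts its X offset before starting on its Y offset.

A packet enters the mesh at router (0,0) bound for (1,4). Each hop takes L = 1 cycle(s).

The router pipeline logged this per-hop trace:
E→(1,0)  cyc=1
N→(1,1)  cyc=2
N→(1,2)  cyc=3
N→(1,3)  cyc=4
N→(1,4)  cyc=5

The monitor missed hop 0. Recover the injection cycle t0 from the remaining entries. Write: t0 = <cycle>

t0 = 0

cyc[1] = 1 and cyc[k] = t0 + k·L for every k.
Subtract one hop: t0 = 1 − 1 = 0.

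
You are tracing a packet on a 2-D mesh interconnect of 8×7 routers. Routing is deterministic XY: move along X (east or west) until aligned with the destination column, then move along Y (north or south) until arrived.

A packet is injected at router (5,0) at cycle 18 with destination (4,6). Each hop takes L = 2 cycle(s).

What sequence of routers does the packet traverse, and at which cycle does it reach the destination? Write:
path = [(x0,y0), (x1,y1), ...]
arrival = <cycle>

path = [(5,0), (4,0), (4,1), (4,2), (4,3), (4,4), (4,5), (4,6)]
arrival = 32

src (5,0)  cyc=18
W→(4,0)  cyc=20
N→(4,1)  cyc=22
N→(4,2)  cyc=24
N→(4,3)  cyc=26
N→(4,4)  cyc=28
N→(4,5)  cyc=30
N→(4,6)  cyc=32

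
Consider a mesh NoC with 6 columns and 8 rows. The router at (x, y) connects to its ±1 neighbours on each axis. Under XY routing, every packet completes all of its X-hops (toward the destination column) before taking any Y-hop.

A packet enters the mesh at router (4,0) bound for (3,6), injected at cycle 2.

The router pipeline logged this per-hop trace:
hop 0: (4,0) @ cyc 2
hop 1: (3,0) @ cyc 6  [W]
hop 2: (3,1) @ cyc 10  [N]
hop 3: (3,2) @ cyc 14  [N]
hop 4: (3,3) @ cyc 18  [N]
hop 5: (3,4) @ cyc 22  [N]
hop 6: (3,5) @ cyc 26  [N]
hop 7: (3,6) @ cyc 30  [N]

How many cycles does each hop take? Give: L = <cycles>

Δcyc across hop 0→1: 6 − 2 = 4.
Per-hop latency L = Δcyc = 4.

L = 4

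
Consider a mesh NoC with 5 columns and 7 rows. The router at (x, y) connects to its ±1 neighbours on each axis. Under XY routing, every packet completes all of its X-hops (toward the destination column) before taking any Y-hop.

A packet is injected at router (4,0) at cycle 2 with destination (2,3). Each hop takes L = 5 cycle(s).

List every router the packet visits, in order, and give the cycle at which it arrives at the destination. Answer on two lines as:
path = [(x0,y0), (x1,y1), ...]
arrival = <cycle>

path = [(4,0), (3,0), (2,0), (2,1), (2,2), (2,3)]
arrival = 27

hop 0: (4,0) @ cyc 2
hop 1: (3,0) @ cyc 7  [W]
hop 2: (2,0) @ cyc 12  [W]
hop 3: (2,1) @ cyc 17  [N]
hop 4: (2,2) @ cyc 22  [N]
hop 5: (2,3) @ cyc 27  [N]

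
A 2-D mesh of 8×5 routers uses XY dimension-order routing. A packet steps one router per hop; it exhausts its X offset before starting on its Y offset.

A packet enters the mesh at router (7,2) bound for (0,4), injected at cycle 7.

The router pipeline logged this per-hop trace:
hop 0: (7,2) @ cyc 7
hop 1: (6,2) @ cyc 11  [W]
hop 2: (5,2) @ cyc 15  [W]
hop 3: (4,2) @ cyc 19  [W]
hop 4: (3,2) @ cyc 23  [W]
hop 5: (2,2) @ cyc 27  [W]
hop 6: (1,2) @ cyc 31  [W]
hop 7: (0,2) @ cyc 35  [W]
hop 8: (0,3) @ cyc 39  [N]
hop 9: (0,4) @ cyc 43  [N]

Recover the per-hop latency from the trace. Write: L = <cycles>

L = 4

From hop 0 (7) to hop 1 (11): +4 cycles.
Each hop adds L, hence L = 4.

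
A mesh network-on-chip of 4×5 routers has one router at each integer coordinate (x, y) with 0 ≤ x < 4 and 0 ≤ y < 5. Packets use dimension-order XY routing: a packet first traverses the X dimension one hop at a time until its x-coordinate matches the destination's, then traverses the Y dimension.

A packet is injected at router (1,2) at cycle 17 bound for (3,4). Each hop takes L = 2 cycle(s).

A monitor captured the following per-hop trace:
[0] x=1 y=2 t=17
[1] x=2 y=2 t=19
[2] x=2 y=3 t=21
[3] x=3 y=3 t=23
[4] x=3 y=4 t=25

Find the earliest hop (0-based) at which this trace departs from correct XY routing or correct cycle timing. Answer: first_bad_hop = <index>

first_bad_hop = 2

hop 1: step (+1,+0), +2 cyc — ok
hop 2: step (+0,+1), +2 cyc — BAD: Y-move but x=2≠3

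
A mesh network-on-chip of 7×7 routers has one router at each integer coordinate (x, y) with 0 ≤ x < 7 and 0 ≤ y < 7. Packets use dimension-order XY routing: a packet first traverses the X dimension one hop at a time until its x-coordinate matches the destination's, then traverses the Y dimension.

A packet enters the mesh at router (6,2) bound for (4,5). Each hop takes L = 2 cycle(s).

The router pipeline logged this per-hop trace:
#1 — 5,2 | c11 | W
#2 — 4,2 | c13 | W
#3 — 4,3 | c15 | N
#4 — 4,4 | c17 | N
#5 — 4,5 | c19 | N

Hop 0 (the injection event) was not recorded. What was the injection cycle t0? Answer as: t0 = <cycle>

cyc[1] = 11 and cyc[k] = t0 + k·L for every k.
So t0 = 11 − 1·2 = 9.

t0 = 9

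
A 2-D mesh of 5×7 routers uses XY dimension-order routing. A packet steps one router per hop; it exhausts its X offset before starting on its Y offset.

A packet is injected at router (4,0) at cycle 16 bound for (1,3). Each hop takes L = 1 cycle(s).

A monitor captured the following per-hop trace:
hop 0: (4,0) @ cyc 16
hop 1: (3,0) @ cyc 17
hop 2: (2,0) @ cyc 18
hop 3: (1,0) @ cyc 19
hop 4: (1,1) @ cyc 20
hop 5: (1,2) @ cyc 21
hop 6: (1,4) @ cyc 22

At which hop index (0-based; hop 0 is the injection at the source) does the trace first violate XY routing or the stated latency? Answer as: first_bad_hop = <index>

hop 1: step (-1,+0), +1 cyc — ok
hop 2: step (-1,+0), +1 cyc — ok
hop 3: step (-1,+0), +1 cyc — ok
hop 4: step (+0,+1), +1 cyc — ok
hop 5: step (+0,+1), +1 cyc — ok
hop 6: step (+0,+2), +1 cyc — BAD: non-unit step

first_bad_hop = 6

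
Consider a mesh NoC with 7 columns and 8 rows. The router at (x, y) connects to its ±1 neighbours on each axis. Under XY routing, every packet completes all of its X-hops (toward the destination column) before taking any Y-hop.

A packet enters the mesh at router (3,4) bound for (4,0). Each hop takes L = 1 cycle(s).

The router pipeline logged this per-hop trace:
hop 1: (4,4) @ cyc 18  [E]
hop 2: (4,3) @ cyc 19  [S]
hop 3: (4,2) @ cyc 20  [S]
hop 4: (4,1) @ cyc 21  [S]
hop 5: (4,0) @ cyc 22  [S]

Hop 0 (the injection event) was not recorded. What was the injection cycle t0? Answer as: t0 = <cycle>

t0 = 17

Hop 1 reached at cycle 18; hop k is at t0 + k·L.
Therefore t0 = 18 − L = 17.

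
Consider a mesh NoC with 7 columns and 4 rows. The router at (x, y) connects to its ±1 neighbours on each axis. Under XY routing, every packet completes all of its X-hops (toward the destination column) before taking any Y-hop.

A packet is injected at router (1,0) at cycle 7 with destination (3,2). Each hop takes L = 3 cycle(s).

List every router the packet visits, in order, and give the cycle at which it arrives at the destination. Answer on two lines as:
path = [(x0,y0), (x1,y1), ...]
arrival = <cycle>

path = [(1,0), (2,0), (3,0), (3,1), (3,2)]
arrival = 19

src (1,0)  cyc=7
E→(2,0)  cyc=10
E→(3,0)  cyc=13
N→(3,1)  cyc=16
N→(3,2)  cyc=19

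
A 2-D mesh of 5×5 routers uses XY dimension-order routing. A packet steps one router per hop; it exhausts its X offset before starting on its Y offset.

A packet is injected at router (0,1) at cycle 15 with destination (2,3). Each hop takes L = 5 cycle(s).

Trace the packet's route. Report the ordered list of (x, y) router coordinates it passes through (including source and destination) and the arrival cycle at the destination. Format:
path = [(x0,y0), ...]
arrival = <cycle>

path = [(0,1), (1,1), (2,1), (2,2), (2,3)]
arrival = 35

[0] x=0 y=1 t=15
[1] x=1 y=1 t=20 →E
[2] x=2 y=1 t=25 →E
[3] x=2 y=2 t=30 →N
[4] x=2 y=3 t=35 →N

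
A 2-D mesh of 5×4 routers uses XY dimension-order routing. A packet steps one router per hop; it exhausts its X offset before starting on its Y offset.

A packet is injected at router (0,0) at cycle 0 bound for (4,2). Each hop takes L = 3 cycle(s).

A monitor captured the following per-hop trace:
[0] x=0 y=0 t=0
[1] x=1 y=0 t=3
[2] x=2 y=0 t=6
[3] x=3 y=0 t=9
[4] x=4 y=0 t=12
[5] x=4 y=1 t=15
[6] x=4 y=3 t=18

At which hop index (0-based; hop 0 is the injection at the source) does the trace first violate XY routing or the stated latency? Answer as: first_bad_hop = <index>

check 1→ d=(1,0) cyc+3: ok
check 2→ d=(1,0) cyc+3: ok
check 3→ d=(1,0) cyc+3: ok
check 4→ d=(1,0) cyc+3: ok
check 5→ d=(0,1) cyc+3: ok
check 6→ d=(0,2) cyc+3: BAD: non-unit step

first_bad_hop = 6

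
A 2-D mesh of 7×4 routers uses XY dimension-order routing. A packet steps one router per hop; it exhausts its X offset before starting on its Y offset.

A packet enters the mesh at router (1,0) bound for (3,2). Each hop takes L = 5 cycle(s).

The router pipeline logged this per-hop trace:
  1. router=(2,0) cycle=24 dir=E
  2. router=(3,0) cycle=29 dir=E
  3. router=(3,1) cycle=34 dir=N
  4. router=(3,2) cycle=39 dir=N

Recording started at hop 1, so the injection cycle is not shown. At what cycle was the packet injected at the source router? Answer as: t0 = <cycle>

At hop 1 the cycle is 24; in general cyc_k = t0 + kL.
Therefore t0 = 24 − L = 19.

t0 = 19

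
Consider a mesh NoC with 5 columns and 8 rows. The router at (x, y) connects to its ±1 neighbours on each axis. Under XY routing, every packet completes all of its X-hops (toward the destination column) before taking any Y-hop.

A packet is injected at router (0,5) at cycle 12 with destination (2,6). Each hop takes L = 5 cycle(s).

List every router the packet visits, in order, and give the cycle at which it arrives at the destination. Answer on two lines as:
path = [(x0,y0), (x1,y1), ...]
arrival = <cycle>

  0. router=(0,5) cycle=12 (inject)
  1. router=(1,5) cycle=17 dir=E
  2. router=(2,5) cycle=22 dir=E
  3. router=(2,6) cycle=27 dir=N

path = [(0,5), (1,5), (2,5), (2,6)]
arrival = 27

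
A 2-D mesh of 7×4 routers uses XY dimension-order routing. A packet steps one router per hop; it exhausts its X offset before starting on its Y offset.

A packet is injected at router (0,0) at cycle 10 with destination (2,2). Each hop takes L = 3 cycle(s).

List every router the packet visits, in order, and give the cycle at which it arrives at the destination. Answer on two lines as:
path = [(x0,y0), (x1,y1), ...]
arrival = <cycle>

path = [(0,0), (1,0), (2,0), (2,1), (2,2)]
arrival = 22

[0] x=0 y=0 t=10
[1] x=1 y=0 t=13 →E
[2] x=2 y=0 t=16 →E
[3] x=2 y=1 t=19 →N
[4] x=2 y=2 t=22 →N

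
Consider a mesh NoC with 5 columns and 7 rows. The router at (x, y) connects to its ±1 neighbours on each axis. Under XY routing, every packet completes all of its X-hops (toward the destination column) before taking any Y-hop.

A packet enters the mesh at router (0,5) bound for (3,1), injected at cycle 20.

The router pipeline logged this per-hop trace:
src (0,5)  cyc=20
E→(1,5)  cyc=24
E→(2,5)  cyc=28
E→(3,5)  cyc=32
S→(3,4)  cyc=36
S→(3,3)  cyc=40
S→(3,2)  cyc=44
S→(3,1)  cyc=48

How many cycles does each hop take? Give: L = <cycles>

L = 4

cyc[1] − cyc[0] = 24 − 20 = 4.
That increment is L by definition: L = 4.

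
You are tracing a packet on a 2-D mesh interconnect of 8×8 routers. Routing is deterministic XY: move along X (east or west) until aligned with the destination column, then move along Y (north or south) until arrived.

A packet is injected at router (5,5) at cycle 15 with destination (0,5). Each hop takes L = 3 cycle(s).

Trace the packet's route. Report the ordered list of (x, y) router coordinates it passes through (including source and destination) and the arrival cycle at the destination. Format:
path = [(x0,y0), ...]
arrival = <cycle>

#0 — 5,5 | c15
#1 — 4,5 | c18 | W
#2 — 3,5 | c21 | W
#3 — 2,5 | c24 | W
#4 — 1,5 | c27 | W
#5 — 0,5 | c30 | W

path = [(5,5), (4,5), (3,5), (2,5), (1,5), (0,5)]
arrival = 30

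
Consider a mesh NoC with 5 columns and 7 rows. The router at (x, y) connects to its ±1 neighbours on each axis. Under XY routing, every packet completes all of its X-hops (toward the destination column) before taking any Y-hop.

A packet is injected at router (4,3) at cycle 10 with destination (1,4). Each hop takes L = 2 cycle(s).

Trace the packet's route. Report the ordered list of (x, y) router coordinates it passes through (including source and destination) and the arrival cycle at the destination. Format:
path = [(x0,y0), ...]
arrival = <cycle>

path = [(4,3), (3,3), (2,3), (1,3), (1,4)]
arrival = 18

t=10: at (4,3)
t=12: at (3,3) after W
t=14: at (2,3) after W
t=16: at (1,3) after W
t=18: at (1,4) after N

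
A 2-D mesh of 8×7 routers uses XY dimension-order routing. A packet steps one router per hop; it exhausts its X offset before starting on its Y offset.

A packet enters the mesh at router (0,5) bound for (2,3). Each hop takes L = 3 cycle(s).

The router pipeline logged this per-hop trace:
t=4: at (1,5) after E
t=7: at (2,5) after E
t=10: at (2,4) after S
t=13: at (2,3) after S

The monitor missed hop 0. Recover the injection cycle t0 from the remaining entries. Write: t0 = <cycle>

At hop 1 the cycle is 4; in general cyc_k = t0 + kL.
t0 = cyc[1] − L = 4 − 3 = 1.

t0 = 1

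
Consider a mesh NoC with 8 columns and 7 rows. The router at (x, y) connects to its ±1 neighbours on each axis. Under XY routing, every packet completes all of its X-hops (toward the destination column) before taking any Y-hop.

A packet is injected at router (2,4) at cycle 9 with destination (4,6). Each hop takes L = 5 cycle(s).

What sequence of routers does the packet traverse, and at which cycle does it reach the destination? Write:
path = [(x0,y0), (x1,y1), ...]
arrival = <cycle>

t=9: at (2,4)
t=14: at (3,4) after E
t=19: at (4,4) after E
t=24: at (4,5) after N
t=29: at (4,6) after N

path = [(2,4), (3,4), (4,4), (4,5), (4,6)]
arrival = 29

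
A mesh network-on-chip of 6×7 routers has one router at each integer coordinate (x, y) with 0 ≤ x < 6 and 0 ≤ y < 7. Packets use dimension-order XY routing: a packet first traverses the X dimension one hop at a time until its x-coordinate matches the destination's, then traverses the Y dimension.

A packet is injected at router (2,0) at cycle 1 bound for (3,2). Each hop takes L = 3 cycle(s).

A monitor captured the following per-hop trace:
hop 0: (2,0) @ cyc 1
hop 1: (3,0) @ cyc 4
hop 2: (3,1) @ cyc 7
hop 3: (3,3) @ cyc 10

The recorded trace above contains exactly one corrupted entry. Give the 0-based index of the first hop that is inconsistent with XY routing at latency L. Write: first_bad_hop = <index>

first_bad_hop = 3

[1] (+1,+0) / 3c ⇒ ok
[2] (+0,+1) / 3c ⇒ ok
[3] (+0,+2) / 3c ⇒ BAD: non-unit step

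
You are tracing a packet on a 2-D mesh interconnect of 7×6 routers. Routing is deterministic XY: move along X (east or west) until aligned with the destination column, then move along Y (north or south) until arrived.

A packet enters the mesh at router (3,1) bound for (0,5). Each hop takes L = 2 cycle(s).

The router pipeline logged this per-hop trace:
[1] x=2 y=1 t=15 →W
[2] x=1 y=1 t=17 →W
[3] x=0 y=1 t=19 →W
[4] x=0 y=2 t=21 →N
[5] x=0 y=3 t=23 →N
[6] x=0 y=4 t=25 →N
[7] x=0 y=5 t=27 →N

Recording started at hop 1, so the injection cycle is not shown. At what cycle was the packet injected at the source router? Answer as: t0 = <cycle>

At hop 1 the cycle is 15; in general cyc_k = t0 + kL.
Therefore t0 = 15 − L = 13.

t0 = 13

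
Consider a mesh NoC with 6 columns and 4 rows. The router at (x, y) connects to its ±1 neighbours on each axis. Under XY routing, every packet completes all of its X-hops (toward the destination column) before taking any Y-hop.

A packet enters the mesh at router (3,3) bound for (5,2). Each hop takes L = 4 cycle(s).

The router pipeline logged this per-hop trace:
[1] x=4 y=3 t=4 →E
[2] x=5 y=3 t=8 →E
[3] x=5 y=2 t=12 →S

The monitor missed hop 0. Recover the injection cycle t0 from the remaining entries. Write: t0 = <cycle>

t0 = 0

At hop 1 the cycle is 4; in general cyc_k = t0 + kL.
Therefore t0 = 4 − L = 0.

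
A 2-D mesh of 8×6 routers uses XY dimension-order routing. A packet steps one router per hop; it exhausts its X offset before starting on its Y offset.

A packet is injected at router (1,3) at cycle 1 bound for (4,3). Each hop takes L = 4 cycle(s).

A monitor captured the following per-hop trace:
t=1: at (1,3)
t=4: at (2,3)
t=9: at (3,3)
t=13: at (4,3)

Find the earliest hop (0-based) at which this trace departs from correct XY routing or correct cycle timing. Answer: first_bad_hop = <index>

  1: Δx=+1 Δy=+0 Δt=3 [BAD: Δcyc=3≠L]

first_bad_hop = 1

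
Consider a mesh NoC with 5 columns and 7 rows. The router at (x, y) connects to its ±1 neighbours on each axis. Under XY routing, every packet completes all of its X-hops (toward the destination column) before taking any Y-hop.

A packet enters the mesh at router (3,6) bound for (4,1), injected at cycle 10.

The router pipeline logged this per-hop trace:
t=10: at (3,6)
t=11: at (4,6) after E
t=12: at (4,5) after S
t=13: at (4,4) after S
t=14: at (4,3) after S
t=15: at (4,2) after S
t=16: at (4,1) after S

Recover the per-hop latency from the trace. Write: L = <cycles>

L = 1

cyc[1] − cyc[0] = 11 − 10 = 1.
One hop costs L cycles, so L = 1.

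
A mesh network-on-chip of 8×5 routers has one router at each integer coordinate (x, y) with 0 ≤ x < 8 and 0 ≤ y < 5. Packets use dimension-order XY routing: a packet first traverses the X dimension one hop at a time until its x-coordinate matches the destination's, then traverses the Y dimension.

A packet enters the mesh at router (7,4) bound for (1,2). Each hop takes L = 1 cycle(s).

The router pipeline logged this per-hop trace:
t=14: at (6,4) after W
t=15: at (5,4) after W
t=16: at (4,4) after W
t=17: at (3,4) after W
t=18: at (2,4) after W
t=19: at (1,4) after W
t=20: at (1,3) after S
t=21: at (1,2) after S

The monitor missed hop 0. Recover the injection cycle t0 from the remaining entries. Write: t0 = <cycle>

The first recorded entry is hop 1 at cycle 14.
Subtract one hop: t0 = 14 − 1 = 13.

t0 = 13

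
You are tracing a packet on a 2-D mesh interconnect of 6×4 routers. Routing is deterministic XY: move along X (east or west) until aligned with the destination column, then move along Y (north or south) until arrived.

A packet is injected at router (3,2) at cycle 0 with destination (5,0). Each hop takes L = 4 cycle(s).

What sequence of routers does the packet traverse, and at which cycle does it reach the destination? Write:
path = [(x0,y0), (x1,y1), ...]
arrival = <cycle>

path = [(3,2), (4,2), (5,2), (5,1), (5,0)]
arrival = 16

#0 — 3,2 | c0
#1 — 4,2 | c4 | E
#2 — 5,2 | c8 | E
#3 — 5,1 | c12 | S
#4 — 5,0 | c16 | S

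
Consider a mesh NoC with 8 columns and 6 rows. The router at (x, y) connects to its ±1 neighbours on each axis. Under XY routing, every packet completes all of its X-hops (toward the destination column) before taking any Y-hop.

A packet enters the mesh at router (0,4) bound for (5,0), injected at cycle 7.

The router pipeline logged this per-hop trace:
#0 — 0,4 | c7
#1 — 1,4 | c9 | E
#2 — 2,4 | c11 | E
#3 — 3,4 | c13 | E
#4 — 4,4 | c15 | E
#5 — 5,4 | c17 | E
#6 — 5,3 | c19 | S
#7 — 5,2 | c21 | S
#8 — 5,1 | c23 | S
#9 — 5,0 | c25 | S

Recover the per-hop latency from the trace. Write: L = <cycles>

Between hops 0 and 1 the cycle counter advances 9 − 7 = 2.
Each hop adds L, hence L = 2.

L = 2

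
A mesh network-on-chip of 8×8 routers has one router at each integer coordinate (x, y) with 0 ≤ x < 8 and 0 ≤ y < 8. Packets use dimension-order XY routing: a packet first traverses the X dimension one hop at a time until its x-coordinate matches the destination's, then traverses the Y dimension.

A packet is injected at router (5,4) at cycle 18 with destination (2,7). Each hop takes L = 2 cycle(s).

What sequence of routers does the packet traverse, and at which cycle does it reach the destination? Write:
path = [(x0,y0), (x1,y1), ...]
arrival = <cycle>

t=18: at (5,4)
t=20: at (4,4) after W
t=22: at (3,4) after W
t=24: at (2,4) after W
t=26: at (2,5) after N
t=28: at (2,6) after N
t=30: at (2,7) after N

path = [(5,4), (4,4), (3,4), (2,4), (2,5), (2,6), (2,7)]
arrival = 30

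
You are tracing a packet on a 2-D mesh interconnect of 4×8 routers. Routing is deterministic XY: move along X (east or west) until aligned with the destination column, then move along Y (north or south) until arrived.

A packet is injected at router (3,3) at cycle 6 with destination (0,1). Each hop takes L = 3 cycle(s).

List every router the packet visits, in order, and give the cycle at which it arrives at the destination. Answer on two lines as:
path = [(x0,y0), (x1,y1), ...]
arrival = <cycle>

#0 — 3,3 | c6
#1 — 2,3 | c9 | W
#2 — 1,3 | c12 | W
#3 — 0,3 | c15 | W
#4 — 0,2 | c18 | S
#5 — 0,1 | c21 | S

path = [(3,3), (2,3), (1,3), (0,3), (0,2), (0,1)]
arrival = 21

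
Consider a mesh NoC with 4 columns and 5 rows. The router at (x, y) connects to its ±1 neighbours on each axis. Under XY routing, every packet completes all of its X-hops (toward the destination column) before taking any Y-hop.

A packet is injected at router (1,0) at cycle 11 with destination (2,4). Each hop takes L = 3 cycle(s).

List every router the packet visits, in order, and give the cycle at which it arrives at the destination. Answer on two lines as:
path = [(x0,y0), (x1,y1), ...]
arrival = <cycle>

hop 0: (1,0) @ cyc 11
hop 1: (2,0) @ cyc 14  [E]
hop 2: (2,1) @ cyc 17  [N]
hop 3: (2,2) @ cyc 20  [N]
hop 4: (2,3) @ cyc 23  [N]
hop 5: (2,4) @ cyc 26  [N]

path = [(1,0), (2,0), (2,1), (2,2), (2,3), (2,4)]
arrival = 26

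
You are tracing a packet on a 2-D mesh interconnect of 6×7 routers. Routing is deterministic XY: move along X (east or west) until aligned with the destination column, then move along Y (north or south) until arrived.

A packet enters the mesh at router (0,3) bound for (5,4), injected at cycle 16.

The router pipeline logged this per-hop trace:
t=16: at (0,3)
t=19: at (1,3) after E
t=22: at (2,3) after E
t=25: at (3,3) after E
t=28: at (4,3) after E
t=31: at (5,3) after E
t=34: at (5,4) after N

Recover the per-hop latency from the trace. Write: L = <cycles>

cyc[1] − cyc[0] = 19 − 16 = 3.
Each hop adds L, hence L = 3.

L = 3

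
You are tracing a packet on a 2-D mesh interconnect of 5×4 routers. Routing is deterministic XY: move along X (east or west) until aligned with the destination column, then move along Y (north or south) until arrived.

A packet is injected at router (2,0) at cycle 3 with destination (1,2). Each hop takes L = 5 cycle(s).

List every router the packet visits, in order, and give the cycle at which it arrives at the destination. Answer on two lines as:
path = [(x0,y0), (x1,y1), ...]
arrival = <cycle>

path = [(2,0), (1,0), (1,1), (1,2)]
arrival = 18

  0. router=(2,0) cycle=3 (inject)
  1. router=(1,0) cycle=8 dir=W
  2. router=(1,1) cycle=13 dir=N
  3. router=(1,2) cycle=18 dir=N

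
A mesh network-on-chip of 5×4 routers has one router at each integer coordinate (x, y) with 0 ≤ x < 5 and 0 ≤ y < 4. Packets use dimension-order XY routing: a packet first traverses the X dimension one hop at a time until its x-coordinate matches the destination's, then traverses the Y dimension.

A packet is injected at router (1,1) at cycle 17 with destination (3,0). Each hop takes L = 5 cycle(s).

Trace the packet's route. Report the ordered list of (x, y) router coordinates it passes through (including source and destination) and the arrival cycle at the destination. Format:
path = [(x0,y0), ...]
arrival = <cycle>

path = [(1,1), (2,1), (3,1), (3,0)]
arrival = 32

hop 0: (1,1) @ cyc 17
hop 1: (2,1) @ cyc 22  [E]
hop 2: (3,1) @ cyc 27  [E]
hop 3: (3,0) @ cyc 32  [S]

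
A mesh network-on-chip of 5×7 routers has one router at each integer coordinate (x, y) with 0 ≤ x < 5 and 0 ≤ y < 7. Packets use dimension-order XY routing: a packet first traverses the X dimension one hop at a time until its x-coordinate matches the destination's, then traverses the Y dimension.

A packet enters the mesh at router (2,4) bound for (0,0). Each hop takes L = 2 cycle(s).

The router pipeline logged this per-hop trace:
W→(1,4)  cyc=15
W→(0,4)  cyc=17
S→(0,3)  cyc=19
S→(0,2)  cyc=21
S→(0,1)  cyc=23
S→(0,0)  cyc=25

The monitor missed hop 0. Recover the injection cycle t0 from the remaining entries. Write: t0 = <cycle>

At hop 1 the cycle is 15; in general cyc_k = t0 + kL.
t0 = cyc[1] − L = 15 − 2 = 13.

t0 = 13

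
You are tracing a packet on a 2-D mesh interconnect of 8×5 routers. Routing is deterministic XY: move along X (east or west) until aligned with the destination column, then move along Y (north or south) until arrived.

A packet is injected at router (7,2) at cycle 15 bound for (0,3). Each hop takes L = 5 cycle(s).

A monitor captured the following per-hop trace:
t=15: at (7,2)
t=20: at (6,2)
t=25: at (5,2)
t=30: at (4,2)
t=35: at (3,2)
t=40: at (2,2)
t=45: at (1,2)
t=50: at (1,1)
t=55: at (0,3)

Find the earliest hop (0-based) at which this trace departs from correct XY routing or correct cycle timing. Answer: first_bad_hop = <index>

first_bad_hop = 7

check 1→ d=(-1,0) cyc+5: ok
check 2→ d=(-1,0) cyc+5: ok
check 3→ d=(-1,0) cyc+5: ok
check 4→ d=(-1,0) cyc+5: ok
check 5→ d=(-1,0) cyc+5: ok
check 6→ d=(-1,0) cyc+5: ok
check 7→ d=(0,-1) cyc+5: BAD: Y-move but x=1≠0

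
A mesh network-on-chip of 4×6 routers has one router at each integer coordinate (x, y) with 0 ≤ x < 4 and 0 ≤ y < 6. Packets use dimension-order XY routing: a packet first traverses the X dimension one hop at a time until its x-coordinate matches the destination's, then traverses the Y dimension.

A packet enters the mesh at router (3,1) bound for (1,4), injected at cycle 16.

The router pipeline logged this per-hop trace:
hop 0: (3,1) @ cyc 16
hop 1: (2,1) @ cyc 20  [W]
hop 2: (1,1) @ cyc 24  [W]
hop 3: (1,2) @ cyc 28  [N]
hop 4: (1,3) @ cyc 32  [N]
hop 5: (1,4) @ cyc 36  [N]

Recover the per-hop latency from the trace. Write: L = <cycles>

Δcyc across hop 0→1: 20 − 16 = 4.
One hop costs L cycles, so L = 4.

L = 4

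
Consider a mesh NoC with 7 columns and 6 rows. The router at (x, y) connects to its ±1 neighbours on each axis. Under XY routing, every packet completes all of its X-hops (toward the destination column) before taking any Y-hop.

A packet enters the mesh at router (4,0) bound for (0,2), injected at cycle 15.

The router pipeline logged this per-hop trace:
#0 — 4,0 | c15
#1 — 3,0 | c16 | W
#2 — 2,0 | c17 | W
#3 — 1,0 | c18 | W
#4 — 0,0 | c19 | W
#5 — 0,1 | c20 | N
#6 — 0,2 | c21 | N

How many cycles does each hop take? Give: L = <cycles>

Δcyc across hop 0→1: 16 − 15 = 1.
That increment is L by definition: L = 1.

L = 1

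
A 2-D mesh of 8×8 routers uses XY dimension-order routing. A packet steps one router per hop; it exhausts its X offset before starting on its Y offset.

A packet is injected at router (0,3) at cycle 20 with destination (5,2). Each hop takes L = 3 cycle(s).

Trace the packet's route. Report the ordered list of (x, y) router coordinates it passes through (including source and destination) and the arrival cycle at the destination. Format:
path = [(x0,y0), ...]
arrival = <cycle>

path = [(0,3), (1,3), (2,3), (3,3), (4,3), (5,3), (5,2)]
arrival = 38

t=20: at (0,3)
t=23: at (1,3) after E
t=26: at (2,3) after E
t=29: at (3,3) after E
t=32: at (4,3) after E
t=35: at (5,3) after E
t=38: at (5,2) after S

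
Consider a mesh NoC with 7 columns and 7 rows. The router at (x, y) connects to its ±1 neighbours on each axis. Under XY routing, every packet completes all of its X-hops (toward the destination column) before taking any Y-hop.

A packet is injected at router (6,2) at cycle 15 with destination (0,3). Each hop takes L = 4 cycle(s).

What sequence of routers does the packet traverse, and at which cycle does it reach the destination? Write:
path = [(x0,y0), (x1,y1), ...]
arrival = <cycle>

[0] x=6 y=2 t=15
[1] x=5 y=2 t=19 →W
[2] x=4 y=2 t=23 →W
[3] x=3 y=2 t=27 →W
[4] x=2 y=2 t=31 →W
[5] x=1 y=2 t=35 →W
[6] x=0 y=2 t=39 →W
[7] x=0 y=3 t=43 →N

path = [(6,2), (5,2), (4,2), (3,2), (2,2), (1,2), (0,2), (0,3)]
arrival = 43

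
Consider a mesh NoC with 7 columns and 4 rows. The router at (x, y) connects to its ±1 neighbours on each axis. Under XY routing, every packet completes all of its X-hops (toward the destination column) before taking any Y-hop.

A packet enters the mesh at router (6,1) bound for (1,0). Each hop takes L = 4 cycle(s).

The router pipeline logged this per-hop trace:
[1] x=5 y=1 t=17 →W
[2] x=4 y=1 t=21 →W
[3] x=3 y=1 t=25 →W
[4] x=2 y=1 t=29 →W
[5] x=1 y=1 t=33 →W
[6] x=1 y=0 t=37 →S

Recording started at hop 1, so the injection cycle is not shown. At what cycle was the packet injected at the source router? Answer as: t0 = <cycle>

The first recorded entry is hop 1 at cycle 17.
Subtract one hop: t0 = 17 − 4 = 13.

t0 = 13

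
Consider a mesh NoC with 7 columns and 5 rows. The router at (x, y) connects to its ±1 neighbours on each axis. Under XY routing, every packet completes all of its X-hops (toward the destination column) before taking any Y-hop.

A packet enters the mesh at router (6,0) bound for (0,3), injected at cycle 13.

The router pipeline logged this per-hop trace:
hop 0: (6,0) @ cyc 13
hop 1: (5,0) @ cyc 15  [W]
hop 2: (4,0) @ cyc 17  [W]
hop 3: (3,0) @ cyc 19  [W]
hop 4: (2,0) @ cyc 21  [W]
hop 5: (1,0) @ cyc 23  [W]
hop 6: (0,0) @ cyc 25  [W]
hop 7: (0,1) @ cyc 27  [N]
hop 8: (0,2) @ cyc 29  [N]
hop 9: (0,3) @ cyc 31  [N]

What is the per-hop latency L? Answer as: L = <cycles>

L = 2

Between hops 0 and 1 the cycle counter advances 15 − 13 = 2.
Each hop adds L, hence L = 2.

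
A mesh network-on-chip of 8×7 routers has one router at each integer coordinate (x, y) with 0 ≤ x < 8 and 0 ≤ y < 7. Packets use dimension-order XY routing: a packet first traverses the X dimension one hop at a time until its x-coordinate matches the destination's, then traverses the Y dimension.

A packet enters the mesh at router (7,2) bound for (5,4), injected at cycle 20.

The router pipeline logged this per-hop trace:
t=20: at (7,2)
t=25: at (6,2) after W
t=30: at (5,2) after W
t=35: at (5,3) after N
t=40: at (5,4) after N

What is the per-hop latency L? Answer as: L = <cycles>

L = 5

Δcyc across hop 0→1: 25 − 20 = 5.
Per-hop latency L = Δcyc = 5.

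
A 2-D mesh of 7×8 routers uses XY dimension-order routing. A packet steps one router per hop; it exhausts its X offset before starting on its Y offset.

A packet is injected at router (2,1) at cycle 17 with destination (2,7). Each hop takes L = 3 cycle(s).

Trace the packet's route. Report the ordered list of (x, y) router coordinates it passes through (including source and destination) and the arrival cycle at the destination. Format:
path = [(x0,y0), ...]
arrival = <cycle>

hop 0: (2,1) @ cyc 17
hop 1: (2,2) @ cyc 20  [N]
hop 2: (2,3) @ cyc 23  [N]
hop 3: (2,4) @ cyc 26  [N]
hop 4: (2,5) @ cyc 29  [N]
hop 5: (2,6) @ cyc 32  [N]
hop 6: (2,7) @ cyc 35  [N]

path = [(2,1), (2,2), (2,3), (2,4), (2,5), (2,6), (2,7)]
arrival = 35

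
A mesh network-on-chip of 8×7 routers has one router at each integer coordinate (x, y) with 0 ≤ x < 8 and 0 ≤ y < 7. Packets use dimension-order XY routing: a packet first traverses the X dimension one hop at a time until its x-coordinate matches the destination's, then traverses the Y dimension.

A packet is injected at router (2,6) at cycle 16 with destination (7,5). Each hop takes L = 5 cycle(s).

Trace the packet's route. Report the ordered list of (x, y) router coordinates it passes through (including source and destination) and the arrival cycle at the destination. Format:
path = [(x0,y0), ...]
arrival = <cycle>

path = [(2,6), (3,6), (4,6), (5,6), (6,6), (7,6), (7,5)]
arrival = 46

hop 0: (2,6) @ cyc 16
hop 1: (3,6) @ cyc 21  [E]
hop 2: (4,6) @ cyc 26  [E]
hop 3: (5,6) @ cyc 31  [E]
hop 4: (6,6) @ cyc 36  [E]
hop 5: (7,6) @ cyc 41  [E]
hop 6: (7,5) @ cyc 46  [S]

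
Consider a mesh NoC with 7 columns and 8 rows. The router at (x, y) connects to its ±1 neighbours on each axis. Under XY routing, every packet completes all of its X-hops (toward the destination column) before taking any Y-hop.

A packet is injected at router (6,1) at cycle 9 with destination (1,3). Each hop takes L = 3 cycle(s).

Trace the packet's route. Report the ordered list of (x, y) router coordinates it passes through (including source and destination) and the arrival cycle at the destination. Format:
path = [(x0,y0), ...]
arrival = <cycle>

path = [(6,1), (5,1), (4,1), (3,1), (2,1), (1,1), (1,2), (1,3)]
arrival = 30

hop 0: (6,1) @ cyc 9
hop 1: (5,1) @ cyc 12  [W]
hop 2: (4,1) @ cyc 15  [W]
hop 3: (3,1) @ cyc 18  [W]
hop 4: (2,1) @ cyc 21  [W]
hop 5: (1,1) @ cyc 24  [W]
hop 6: (1,2) @ cyc 27  [N]
hop 7: (1,3) @ cyc 30  [N]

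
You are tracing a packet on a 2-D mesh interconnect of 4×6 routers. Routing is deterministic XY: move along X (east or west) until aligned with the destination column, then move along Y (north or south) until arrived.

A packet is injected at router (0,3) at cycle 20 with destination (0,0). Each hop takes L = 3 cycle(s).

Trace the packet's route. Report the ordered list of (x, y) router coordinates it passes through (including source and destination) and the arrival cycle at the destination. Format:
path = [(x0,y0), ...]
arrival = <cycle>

#0 — 0,3 | c20
#1 — 0,2 | c23 | S
#2 — 0,1 | c26 | S
#3 — 0,0 | c29 | S

path = [(0,3), (0,2), (0,1), (0,0)]
arrival = 29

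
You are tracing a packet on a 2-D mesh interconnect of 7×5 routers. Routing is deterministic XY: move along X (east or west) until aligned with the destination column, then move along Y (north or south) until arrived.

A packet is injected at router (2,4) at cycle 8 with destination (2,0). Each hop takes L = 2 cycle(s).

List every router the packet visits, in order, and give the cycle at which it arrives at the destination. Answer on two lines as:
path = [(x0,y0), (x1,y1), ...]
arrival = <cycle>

path = [(2,4), (2,3), (2,2), (2,1), (2,0)]
arrival = 16

#0 — 2,4 | c8
#1 — 2,3 | c10 | S
#2 — 2,2 | c12 | S
#3 — 2,1 | c14 | S
#4 — 2,0 | c16 | S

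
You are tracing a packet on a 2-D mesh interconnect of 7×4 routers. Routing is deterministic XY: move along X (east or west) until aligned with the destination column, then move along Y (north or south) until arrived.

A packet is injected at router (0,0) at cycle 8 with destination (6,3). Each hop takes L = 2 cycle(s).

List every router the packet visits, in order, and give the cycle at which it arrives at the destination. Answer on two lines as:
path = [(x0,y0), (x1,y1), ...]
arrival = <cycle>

#0 — 0,0 | c8
#1 — 1,0 | c10 | E
#2 — 2,0 | c12 | E
#3 — 3,0 | c14 | E
#4 — 4,0 | c16 | E
#5 — 5,0 | c18 | E
#6 — 6,0 | c20 | E
#7 — 6,1 | c22 | N
#8 — 6,2 | c24 | N
#9 — 6,3 | c26 | N

path = [(0,0), (1,0), (2,0), (3,0), (4,0), (5,0), (6,0), (6,1), (6,2), (6,3)]
arrival = 26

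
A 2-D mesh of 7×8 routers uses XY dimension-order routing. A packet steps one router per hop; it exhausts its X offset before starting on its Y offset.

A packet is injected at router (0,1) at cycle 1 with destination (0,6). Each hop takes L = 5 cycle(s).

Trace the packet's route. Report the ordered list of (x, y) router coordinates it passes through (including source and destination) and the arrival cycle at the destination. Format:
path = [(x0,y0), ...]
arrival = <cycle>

t=1: at (0,1)
t=6: at (0,2) after N
t=11: at (0,3) after N
t=16: at (0,4) after N
t=21: at (0,5) after N
t=26: at (0,6) after N

path = [(0,1), (0,2), (0,3), (0,4), (0,5), (0,6)]
arrival = 26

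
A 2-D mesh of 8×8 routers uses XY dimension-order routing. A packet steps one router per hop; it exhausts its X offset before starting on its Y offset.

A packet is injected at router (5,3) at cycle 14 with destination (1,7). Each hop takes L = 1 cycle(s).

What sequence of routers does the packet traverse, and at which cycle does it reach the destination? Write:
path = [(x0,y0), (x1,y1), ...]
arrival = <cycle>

t=14: at (5,3)
t=15: at (4,3) after W
t=16: at (3,3) after W
t=17: at (2,3) after W
t=18: at (1,3) after W
t=19: at (1,4) after N
t=20: at (1,5) after N
t=21: at (1,6) after N
t=22: at (1,7) after N

path = [(5,3), (4,3), (3,3), (2,3), (1,3), (1,4), (1,5), (1,6), (1,7)]
arrival = 22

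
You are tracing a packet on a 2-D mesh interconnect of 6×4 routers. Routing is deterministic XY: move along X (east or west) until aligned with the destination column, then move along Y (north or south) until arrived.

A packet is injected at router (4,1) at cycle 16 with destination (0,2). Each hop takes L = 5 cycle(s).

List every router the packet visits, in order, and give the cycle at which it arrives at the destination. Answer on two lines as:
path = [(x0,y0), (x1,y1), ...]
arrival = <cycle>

path = [(4,1), (3,1), (2,1), (1,1), (0,1), (0,2)]
arrival = 41

hop 0: (4,1) @ cyc 16
hop 1: (3,1) @ cyc 21  [W]
hop 2: (2,1) @ cyc 26  [W]
hop 3: (1,1) @ cyc 31  [W]
hop 4: (0,1) @ cyc 36  [W]
hop 5: (0,2) @ cyc 41  [N]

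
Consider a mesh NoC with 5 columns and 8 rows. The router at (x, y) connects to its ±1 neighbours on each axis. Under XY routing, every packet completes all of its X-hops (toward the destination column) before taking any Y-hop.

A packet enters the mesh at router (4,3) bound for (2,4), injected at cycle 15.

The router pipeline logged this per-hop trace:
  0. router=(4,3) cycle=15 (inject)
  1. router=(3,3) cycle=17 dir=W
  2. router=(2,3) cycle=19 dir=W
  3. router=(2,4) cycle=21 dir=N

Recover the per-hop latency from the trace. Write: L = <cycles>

Between hops 0 and 1 the cycle counter advances 17 − 15 = 2.
That increment is L by definition: L = 2.

L = 2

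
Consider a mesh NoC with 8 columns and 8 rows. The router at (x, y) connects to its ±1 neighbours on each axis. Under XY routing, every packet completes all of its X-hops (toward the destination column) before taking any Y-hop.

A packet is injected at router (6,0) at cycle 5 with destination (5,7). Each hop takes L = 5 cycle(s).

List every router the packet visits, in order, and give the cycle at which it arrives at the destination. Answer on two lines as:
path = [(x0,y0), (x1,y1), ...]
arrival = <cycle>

path = [(6,0), (5,0), (5,1), (5,2), (5,3), (5,4), (5,5), (5,6), (5,7)]
arrival = 45

#0 — 6,0 | c5
#1 — 5,0 | c10 | W
#2 — 5,1 | c15 | N
#3 — 5,2 | c20 | N
#4 — 5,3 | c25 | N
#5 — 5,4 | c30 | N
#6 — 5,5 | c35 | N
#7 — 5,6 | c40 | N
#8 — 5,7 | c45 | N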